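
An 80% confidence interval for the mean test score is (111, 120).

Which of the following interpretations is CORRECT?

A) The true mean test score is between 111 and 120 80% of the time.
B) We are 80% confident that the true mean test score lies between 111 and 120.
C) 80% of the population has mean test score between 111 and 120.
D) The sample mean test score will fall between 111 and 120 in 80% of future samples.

A confidence interval represents our confidence in the procedure, not a probability statement about the parameter.

Key concept: If we repeated this sampling process many times and computed an 80% CI each time, about 80% of those intervals would contain the true population parameter.

For this specific interval (111, 120):
- Midpoint (point estimate): 115.5
- Margin of error: 4.5

The correct interpretation is the one stating confidence that the true parameter lies in the interval — option B.

B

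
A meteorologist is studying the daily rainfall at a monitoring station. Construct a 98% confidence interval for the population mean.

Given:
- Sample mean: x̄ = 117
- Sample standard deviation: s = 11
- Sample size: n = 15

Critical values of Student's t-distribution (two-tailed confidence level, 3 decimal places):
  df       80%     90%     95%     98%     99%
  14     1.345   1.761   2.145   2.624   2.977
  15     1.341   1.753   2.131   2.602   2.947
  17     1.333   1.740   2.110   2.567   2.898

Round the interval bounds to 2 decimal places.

The population standard deviation σ is unknown (only the sample standard deviation s is given), so use a t-interval with df = n - 1 = 15 - 1 = 14.

For 98% confidence with df = 14, t* = 2.624 (from t-table)

Standard error: SE = s/√n = 11/√15 = 2.840188

Margin of error: E = t* × SE = 2.624 × 2.840188 = 7.4527

T-interval: x̄ ± E = 117 ± 7.4527 = (109.5473, 124.4527)

Rounded to 2 decimal places:

(109.55, 124.45)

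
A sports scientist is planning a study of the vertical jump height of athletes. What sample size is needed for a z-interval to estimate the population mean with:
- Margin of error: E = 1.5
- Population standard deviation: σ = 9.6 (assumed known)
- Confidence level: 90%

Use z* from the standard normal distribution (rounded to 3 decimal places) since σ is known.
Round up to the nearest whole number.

Using z* since population σ is known (z-interval formula).

For 90% confidence, z* = 1.645 (from standard normal table)

Sample size formula for z-interval: n = (z*σ/E)²

n = (1.645 × 9.6 / 1.5)²
  = (10.528000)²
  = 110.8388

Round up to the nearest whole number: n = 111

111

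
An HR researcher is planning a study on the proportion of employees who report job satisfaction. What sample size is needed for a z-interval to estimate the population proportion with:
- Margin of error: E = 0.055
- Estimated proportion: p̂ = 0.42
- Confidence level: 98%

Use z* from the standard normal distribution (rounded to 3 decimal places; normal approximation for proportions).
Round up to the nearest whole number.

Using z* for proportion z-interval (normal approximation).

For 98% confidence, z* = 2.326 (from standard normal table)

Sample size formula for proportion z-interval: n = z*²p̂(1-p̂)/E²

n = 2.326² × 0.42 × 0.58 / 0.055²
  = 5.410276 × 0.2436 / 0.003025
  = 435.6837

Round up to the nearest whole number: n = 436

436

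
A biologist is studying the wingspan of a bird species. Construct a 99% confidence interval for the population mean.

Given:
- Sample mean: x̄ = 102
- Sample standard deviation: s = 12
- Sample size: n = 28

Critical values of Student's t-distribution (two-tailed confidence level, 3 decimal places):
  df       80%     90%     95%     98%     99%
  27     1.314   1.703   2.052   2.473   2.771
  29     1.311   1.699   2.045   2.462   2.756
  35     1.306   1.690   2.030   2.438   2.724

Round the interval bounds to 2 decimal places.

The population standard deviation σ is unknown (only the sample standard deviation s is given), so use a t-interval with df = n - 1 = 28 - 1 = 27.

For 99% confidence with df = 27, t* = 2.771 (from t-table)

Standard error: SE = s/√n = 12/√28 = 2.267787

Margin of error: E = t* × SE = 2.771 × 2.267787 = 6.2840

T-interval: x̄ ± E = 102 ± 6.2840 = (95.7160, 108.2840)

Rounded to 2 decimal places:

(95.72, 108.28)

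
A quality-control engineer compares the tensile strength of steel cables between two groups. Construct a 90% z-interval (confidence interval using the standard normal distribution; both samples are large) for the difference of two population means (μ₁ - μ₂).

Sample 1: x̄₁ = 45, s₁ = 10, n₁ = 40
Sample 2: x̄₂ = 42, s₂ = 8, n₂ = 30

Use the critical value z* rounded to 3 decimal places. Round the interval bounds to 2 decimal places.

Both samples are large (n₁ = 40 ≥ 30, n₂ = 30 ≥ 30), so a z-interval for the difference of means applies.

Point estimate: x̄₁ - x̄₂ = 45 - 42 = 3

Standard error: SE = √(s₁²/n₁ + s₂²/n₂)
= √(10²/40 + 8²/30)
= √(2.500000 + 2.133333)
= 2.152518

For 90% confidence, z* = 1.645 (from standard normal table)
Margin of error: E = z* × SE = 1.645 × 2.152518 = 3.5409

Z-interval: (x̄₁ - x̄₂) ± E = 3 ± 3.5409 = (-0.5409, 6.5409)

Rounded to 2 decimal places:

(-0.54, 6.54)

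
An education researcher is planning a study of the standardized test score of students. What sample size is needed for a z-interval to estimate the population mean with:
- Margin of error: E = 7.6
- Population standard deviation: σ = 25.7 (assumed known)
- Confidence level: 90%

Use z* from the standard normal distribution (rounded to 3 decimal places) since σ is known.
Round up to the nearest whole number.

Using z* since population σ is known (z-interval formula).

For 90% confidence, z* = 1.645 (from standard normal table)

Sample size formula for z-interval: n = (z*σ/E)²

n = (1.645 × 25.7 / 7.6)²
  = (5.562697)²
  = 30.9436

Round up to the nearest whole number: n = 31

31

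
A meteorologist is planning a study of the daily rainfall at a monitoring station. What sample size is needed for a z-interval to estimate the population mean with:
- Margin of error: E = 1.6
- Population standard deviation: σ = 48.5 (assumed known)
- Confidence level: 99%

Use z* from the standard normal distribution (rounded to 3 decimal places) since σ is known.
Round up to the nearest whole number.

Using z* since population σ is known (z-interval formula).

For 99% confidence, z* = 2.576 (from standard normal table)

Sample size formula for z-interval: n = (z*σ/E)²

n = (2.576 × 48.5 / 1.6)²
  = (78.085000)²
  = 6097.2672

Round up to the nearest whole number: n = 6098

6098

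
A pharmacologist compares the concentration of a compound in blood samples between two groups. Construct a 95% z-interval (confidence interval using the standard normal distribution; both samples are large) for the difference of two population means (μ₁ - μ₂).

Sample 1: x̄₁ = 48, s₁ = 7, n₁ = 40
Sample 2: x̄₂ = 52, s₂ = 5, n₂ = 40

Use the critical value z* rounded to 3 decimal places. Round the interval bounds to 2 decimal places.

Both samples are large (n₁ = 40 ≥ 30, n₂ = 40 ≥ 30), so a z-interval for the difference of means applies.

Point estimate: x̄₁ - x̄₂ = 48 - 52 = -4

Standard error: SE = √(s₁²/n₁ + s₂²/n₂)
= √(7²/40 + 5²/40)
= √(1.225000 + 0.625000)
= 1.360147

For 95% confidence, z* = 1.96 (from standard normal table)
Margin of error: E = z* × SE = 1.96 × 1.360147 = 2.6659

Z-interval: (x̄₁ - x̄₂) ± E = -4 ± 2.6659 = (-6.6659, -1.3341)

Rounded to 2 decimal places:

(-6.67, -1.33)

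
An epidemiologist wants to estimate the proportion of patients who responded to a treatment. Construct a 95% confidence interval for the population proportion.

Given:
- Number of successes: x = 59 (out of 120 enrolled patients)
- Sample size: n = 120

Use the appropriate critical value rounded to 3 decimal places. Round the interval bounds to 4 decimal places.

Sample proportion: p̂ = 59/120 = 0.491667

Check conditions for normal approximation:
  np̂ = 59 ≥ 10 ✓
  n(1-p̂) = 61 ≥ 10 ✓

The sample is large enough, so use a z-interval (normal approximation) for the proportion.

For 95% confidence, z* = 1.96 (from standard normal table)

Standard error: SE = √(p̂(1-p̂)/n) = √(0.491667×0.508333/120) = 0.04563721

Margin of error: E = z* × SE = 1.96 × 0.04563721 = 0.089449

Z-interval: p̂ ± E = 0.491667 ± 0.089449 = (0.402218, 0.581116)

Rounded to 4 decimal places:

(0.4022, 0.5811)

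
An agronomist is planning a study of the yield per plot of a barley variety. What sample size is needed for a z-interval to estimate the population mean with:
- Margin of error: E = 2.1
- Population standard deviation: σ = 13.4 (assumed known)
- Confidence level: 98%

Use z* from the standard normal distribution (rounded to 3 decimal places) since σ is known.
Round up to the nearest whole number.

Using z* since population σ is known (z-interval formula).

For 98% confidence, z* = 2.326 (from standard normal table)

Sample size formula for z-interval: n = (z*σ/E)²

n = (2.326 × 13.4 / 2.1)²
  = (14.842095)²
  = 220.2878

Round up to the nearest whole number: n = 221

221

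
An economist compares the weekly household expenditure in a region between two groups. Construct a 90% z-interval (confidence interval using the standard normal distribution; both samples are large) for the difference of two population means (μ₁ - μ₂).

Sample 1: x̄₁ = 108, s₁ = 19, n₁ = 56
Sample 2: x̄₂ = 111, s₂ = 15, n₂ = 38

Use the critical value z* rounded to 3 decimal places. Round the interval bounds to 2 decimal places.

Both samples are large (n₁ = 56 ≥ 30, n₂ = 38 ≥ 30), so a z-interval for the difference of means applies.

Point estimate: x̄₁ - x̄₂ = 108 - 111 = -3

Standard error: SE = √(s₁²/n₁ + s₂²/n₂)
= √(19²/56 + 15²/38)
= √(6.446429 + 5.921053)
= 3.516743

For 90% confidence, z* = 1.645 (from standard normal table)
Margin of error: E = z* × SE = 1.645 × 3.516743 = 5.7850

Z-interval: (x̄₁ - x̄₂) ± E = -3 ± 5.7850 = (-8.7850, 2.7850)

Rounded to 2 decimal places:

(-8.79, 2.79)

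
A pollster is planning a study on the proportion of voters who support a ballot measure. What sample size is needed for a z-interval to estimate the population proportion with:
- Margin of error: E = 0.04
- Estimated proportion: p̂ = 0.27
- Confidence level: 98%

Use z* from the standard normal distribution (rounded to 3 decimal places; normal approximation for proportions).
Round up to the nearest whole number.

Using z* for proportion z-interval (normal approximation).

For 98% confidence, z* = 2.326 (from standard normal table)

Sample size formula for proportion z-interval: n = z*²p̂(1-p̂)/E²

n = 2.326² × 0.27 × 0.73 / 0.04²
  = 5.410276 × 0.1971 / 0.0016
  = 666.4784

Round up to the nearest whole number: n = 667

667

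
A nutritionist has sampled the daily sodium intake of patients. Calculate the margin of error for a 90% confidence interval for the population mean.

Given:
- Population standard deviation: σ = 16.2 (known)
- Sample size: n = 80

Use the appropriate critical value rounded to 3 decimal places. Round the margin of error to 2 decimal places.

The population standard deviation σ is known, so use the z-interval margin of error formula.

For 90% confidence, z* = 1.645 (from standard normal table)

Margin of error formula for z-interval: E = z* × σ/√n

E = 1.645 × 16.2/√80
  = 1.645 × 1.811215
  = 2.9794

Rounded to 2 decimal places:

2.98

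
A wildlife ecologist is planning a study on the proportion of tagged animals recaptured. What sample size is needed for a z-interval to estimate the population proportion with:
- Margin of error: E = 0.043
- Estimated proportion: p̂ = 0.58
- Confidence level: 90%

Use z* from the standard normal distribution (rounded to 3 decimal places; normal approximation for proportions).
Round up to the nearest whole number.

Using z* for proportion z-interval (normal approximation).

For 90% confidence, z* = 1.645 (from standard normal table)

Sample size formula for proportion z-interval: n = z*²p̂(1-p̂)/E²

n = 1.645² × 0.58 × 0.42 / 0.043²
  = 2.706025 × 0.2436 / 0.001849
  = 356.5104

Round up to the nearest whole number: n = 357

357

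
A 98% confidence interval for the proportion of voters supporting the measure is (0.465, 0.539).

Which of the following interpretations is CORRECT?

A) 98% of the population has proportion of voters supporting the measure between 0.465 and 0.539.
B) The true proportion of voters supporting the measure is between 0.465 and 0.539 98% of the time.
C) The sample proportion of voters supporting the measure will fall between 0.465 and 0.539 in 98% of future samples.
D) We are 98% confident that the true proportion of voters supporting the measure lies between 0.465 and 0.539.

A confidence interval represents our confidence in the procedure, not a probability statement about the parameter.

Key concept: If we repeated this sampling process many times and computed a 98% CI each time, about 98% of those intervals would contain the true population parameter.

For this specific interval (0.465, 0.539):
- Midpoint (point estimate): 0.502
- Margin of error: 0.037

The correct interpretation is the one stating confidence that the true parameter lies in the interval — option D.

D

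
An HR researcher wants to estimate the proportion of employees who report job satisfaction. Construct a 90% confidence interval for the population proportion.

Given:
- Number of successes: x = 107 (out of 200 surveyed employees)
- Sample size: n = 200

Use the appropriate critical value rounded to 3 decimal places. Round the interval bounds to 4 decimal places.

Sample proportion: p̂ = 107/200 = 0.535000

Check conditions for normal approximation:
  np̂ = 107 ≥ 10 ✓
  n(1-p̂) = 93 ≥ 10 ✓

The sample is large enough, so use a z-interval (normal approximation) for the proportion.

For 90% confidence, z* = 1.645 (from standard normal table)

Standard error: SE = √(p̂(1-p̂)/n) = √(0.535000×0.465000/200) = 0.03526861

Margin of error: E = z* × SE = 1.645 × 0.03526861 = 0.058017

Z-interval: p̂ ± E = 0.535000 ± 0.058017 = (0.476983, 0.593017)

Rounded to 4 decimal places:

(0.4770, 0.5930)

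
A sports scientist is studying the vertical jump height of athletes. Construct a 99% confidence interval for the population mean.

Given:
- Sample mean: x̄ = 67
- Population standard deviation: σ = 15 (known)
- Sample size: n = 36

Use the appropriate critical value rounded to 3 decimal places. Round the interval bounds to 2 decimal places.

The population standard deviation σ is known, so use a z-interval (standard normal critical value).

For 99% confidence, z* = 2.576 (from standard normal table)

Standard error: SE = σ/√n = 15/√36 = 2.500000

Margin of error: E = z* × SE = 2.576 × 2.500000 = 6.4400

Z-interval: x̄ ± E = 67 ± 6.4400 = (60.5600, 73.4400)

Rounded to 2 decimal places:

(60.56, 73.44)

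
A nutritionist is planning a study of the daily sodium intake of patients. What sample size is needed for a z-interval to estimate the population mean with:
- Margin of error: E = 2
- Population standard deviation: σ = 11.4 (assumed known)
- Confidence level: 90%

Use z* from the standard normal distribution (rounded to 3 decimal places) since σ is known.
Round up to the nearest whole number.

Using z* since population σ is known (z-interval formula).

For 90% confidence, z* = 1.645 (from standard normal table)

Sample size formula for z-interval: n = (z*σ/E)²

n = (1.645 × 11.4 / 2)²
  = (9.376500)²
  = 87.9188

Round up to the nearest whole number: n = 88

88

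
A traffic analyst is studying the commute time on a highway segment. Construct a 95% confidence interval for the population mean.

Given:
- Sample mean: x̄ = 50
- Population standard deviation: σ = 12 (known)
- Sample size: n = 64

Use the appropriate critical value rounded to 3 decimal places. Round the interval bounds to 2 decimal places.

The population standard deviation σ is known, so use a z-interval (standard normal critical value).

For 95% confidence, z* = 1.96 (from standard normal table)

Standard error: SE = σ/√n = 12/√64 = 1.500000

Margin of error: E = z* × SE = 1.96 × 1.500000 = 2.9400

Z-interval: x̄ ± E = 50 ± 2.9400 = (47.0600, 52.9400)

Rounded to 2 decimal places:

(47.06, 52.94)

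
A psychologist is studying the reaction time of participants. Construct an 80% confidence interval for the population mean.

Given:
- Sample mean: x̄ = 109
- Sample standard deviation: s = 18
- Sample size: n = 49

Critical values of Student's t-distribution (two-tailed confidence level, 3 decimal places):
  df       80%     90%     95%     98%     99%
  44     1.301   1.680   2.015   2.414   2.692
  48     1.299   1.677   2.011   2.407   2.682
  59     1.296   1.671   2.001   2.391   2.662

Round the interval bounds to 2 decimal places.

The population standard deviation σ is unknown (only the sample standard deviation s is given), so use a t-interval with df = n - 1 = 49 - 1 = 48.

For 80% confidence with df = 48, t* = 1.299 (from t-table)

Standard error: SE = s/√n = 18/√49 = 2.571429

Margin of error: E = t* × SE = 1.299 × 2.571429 = 3.3403

T-interval: x̄ ± E = 109 ± 3.3403 = (105.6597, 112.3403)

Rounded to 2 decimal places:

(105.66, 112.34)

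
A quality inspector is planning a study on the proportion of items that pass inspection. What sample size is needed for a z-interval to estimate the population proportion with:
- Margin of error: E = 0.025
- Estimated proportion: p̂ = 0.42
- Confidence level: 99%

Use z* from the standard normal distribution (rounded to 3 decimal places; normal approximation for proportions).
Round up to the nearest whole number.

Using z* for proportion z-interval (normal approximation).

For 99% confidence, z* = 2.576 (from standard normal table)

Sample size formula for proportion z-interval: n = z*²p̂(1-p̂)/E²

n = 2.576² × 0.42 × 0.58 / 0.025²
  = 6.635776 × 0.2436 / 0.000625
  = 2586.3601

Round up to the nearest whole number: n = 2587

2587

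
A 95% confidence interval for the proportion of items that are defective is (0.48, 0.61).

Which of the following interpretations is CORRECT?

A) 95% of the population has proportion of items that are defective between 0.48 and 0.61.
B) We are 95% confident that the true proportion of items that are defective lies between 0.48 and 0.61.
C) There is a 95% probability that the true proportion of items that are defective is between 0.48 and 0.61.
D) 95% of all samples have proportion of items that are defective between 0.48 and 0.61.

A confidence interval represents our confidence in the procedure, not a probability statement about the parameter.

Key concept: If we repeated this sampling process many times and computed a 95% CI each time, about 95% of those intervals would contain the true population parameter.

For this specific interval (0.48, 0.61):
- Midpoint (point estimate): 0.545
- Margin of error: 0.065

The correct interpretation is the one stating confidence that the true parameter lies in the interval — option B.

B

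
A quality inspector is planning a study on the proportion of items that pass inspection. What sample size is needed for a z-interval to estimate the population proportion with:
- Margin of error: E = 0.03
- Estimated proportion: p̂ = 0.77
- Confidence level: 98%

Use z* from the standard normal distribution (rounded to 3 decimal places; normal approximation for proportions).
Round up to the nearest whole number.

Using z* for proportion z-interval (normal approximation).

For 98% confidence, z* = 2.326 (from standard normal table)

Sample size formula for proportion z-interval: n = z*²p̂(1-p̂)/E²

n = 2.326² × 0.77 × 0.23 / 0.03²
  = 5.410276 × 0.1771 / 0.0009
  = 1064.6221

Round up to the nearest whole number: n = 1065

1065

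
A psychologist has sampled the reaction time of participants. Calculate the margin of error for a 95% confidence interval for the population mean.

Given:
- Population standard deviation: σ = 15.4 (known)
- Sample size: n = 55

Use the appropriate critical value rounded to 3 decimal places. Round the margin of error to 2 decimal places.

The population standard deviation σ is known, so use the z-interval margin of error formula.

For 95% confidence, z* = 1.96 (from standard normal table)

Margin of error formula for z-interval: E = z* × σ/√n

E = 1.96 × 15.4/√55
  = 1.96 × 2.076536
  = 4.0700

Rounded to 2 decimal places:

4.07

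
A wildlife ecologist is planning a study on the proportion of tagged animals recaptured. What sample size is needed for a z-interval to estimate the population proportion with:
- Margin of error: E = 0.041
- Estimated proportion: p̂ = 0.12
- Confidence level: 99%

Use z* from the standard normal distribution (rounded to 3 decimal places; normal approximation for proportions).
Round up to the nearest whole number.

Using z* for proportion z-interval (normal approximation).

For 99% confidence, z* = 2.576 (from standard normal table)

Sample size formula for proportion z-interval: n = z*²p̂(1-p̂)/E²

n = 2.576² × 0.12 × 0.88 / 0.041²
  = 6.635776 × 0.1056 / 0.001681
  = 416.8578

Round up to the nearest whole number: n = 417

417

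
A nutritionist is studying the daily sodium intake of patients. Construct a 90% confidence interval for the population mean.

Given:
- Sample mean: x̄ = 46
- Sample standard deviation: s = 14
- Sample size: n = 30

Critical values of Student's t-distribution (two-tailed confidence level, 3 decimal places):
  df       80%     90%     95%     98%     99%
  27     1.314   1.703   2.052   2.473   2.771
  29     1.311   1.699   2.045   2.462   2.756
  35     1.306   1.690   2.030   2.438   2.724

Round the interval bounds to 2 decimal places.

The population standard deviation σ is unknown (only the sample standard deviation s is given), so use a t-interval with df = n - 1 = 30 - 1 = 29.

For 90% confidence with df = 29, t* = 1.699 (from t-table)

Standard error: SE = s/√n = 14/√30 = 2.556039

Margin of error: E = t* × SE = 1.699 × 2.556039 = 4.3427

T-interval: x̄ ± E = 46 ± 4.3427 = (41.6573, 50.3427)

Rounded to 2 decimal places:

(41.66, 50.34)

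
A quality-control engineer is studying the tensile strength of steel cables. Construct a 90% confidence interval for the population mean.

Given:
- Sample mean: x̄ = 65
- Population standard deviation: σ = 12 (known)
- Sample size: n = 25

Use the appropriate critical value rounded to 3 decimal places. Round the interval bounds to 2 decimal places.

The population standard deviation σ is known, so use a z-interval (standard normal critical value).

For 90% confidence, z* = 1.645 (from standard normal table)

Standard error: SE = σ/√n = 12/√25 = 2.400000

Margin of error: E = z* × SE = 1.645 × 2.400000 = 3.9480

Z-interval: x̄ ± E = 65 ± 3.9480 = (61.0520, 68.9480)

Rounded to 2 decimal places:

(61.05, 68.95)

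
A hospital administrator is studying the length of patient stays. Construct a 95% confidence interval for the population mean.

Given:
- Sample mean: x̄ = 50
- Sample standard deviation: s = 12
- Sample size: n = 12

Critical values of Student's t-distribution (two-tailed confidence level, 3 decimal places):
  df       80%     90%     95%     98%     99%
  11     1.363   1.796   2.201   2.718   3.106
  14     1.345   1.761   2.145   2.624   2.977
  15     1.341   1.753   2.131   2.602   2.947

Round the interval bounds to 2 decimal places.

The population standard deviation σ is unknown (only the sample standard deviation s is given), so use a t-interval with df = n - 1 = 12 - 1 = 11.

For 95% confidence with df = 11, t* = 2.201 (from t-table)

Standard error: SE = s/√n = 12/√12 = 3.464102

Margin of error: E = t* × SE = 2.201 × 3.464102 = 7.6245

T-interval: x̄ ± E = 50 ± 7.6245 = (42.3755, 57.6245)

Rounded to 2 decimal places:

(42.38, 57.62)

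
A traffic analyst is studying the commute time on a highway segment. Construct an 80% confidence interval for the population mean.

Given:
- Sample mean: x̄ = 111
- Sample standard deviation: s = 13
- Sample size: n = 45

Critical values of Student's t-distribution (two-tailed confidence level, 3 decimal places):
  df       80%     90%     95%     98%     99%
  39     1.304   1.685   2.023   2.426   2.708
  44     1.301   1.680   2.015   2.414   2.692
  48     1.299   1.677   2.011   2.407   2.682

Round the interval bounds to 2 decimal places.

The population standard deviation σ is unknown (only the sample standard deviation s is given), so use a t-interval with df = n - 1 = 45 - 1 = 44.

For 80% confidence with df = 44, t* = 1.301 (from t-table)

Standard error: SE = s/√n = 13/√45 = 1.937926

Margin of error: E = t* × SE = 1.301 × 1.937926 = 2.5212

T-interval: x̄ ± E = 111 ± 2.5212 = (108.4788, 113.5212)

Rounded to 2 decimal places:

(108.48, 113.52)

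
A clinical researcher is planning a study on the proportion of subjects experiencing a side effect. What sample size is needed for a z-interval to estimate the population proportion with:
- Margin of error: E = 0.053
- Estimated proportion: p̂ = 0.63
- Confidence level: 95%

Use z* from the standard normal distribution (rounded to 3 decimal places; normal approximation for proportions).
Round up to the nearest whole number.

Using z* for proportion z-interval (normal approximation).

For 95% confidence, z* = 1.96 (from standard normal table)

Sample size formula for proportion z-interval: n = z*²p̂(1-p̂)/E²

n = 1.96² × 0.63 × 0.37 / 0.053²
  = 3.8416 × 0.2331 / 0.002809
  = 318.7885

Round up to the nearest whole number: n = 319

319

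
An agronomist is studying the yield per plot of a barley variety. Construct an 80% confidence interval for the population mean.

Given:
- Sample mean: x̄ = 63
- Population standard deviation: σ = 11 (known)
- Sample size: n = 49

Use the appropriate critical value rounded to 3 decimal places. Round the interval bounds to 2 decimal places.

The population standard deviation σ is known, so use a z-interval (standard normal critical value).

For 80% confidence, z* = 1.282 (from standard normal table)

Standard error: SE = σ/√n = 11/√49 = 1.571429

Margin of error: E = z* × SE = 1.282 × 1.571429 = 2.0146

Z-interval: x̄ ± E = 63 ± 2.0146 = (60.9854, 65.0146)

Rounded to 2 decimal places:

(60.99, 65.01)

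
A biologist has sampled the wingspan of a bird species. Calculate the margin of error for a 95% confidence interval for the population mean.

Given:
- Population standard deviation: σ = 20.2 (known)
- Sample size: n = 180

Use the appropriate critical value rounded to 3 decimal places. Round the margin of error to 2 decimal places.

The population standard deviation σ is known, so use the z-interval margin of error formula.

For 95% confidence, z* = 1.96 (from standard normal table)

Margin of error formula for z-interval: E = z* × σ/√n

E = 1.96 × 20.2/√180
  = 1.96 × 1.505619
  = 2.9510

Rounded to 2 decimal places:

2.95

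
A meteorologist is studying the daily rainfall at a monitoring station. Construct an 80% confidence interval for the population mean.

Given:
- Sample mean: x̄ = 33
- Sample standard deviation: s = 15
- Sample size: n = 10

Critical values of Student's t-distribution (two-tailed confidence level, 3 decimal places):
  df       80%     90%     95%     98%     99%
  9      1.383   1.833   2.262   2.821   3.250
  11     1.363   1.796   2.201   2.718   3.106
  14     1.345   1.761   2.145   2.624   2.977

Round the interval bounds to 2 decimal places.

The population standard deviation σ is unknown (only the sample standard deviation s is given), so use a t-interval with df = n - 1 = 10 - 1 = 9.

For 80% confidence with df = 9, t* = 1.383 (from t-table)

Standard error: SE = s/√n = 15/√10 = 4.743416

Margin of error: E = t* × SE = 1.383 × 4.743416 = 6.5601

T-interval: x̄ ± E = 33 ± 6.5601 = (26.4399, 39.5601)

Rounded to 2 decimal places:

(26.44, 39.56)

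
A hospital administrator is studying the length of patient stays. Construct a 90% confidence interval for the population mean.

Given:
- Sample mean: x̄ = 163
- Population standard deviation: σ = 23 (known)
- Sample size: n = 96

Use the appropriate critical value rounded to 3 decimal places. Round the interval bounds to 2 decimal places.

The population standard deviation σ is known, so use a z-interval (standard normal critical value).

For 90% confidence, z* = 1.645 (from standard normal table)

Standard error: SE = σ/√n = 23/√96 = 2.347428

Margin of error: E = z* × SE = 1.645 × 2.347428 = 3.8615

Z-interval: x̄ ± E = 163 ± 3.8615 = (159.1385, 166.8615)

Rounded to 2 decimal places:

(159.14, 166.86)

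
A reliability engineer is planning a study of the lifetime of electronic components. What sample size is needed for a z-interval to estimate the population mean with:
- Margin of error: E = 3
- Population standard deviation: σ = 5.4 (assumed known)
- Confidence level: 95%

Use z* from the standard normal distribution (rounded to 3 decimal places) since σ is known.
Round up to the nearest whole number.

Using z* since population σ is known (z-interval formula).

For 95% confidence, z* = 1.96 (from standard normal table)

Sample size formula for z-interval: n = (z*σ/E)²

n = (1.96 × 5.4 / 3)²
  = (3.528000)²
  = 12.4468

Round up to the nearest whole number: n = 13

13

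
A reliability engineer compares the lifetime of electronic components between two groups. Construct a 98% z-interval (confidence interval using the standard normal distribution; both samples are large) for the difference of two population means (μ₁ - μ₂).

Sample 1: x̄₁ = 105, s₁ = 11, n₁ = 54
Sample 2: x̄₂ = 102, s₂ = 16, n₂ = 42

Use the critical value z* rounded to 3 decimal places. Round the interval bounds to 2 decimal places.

Both samples are large (n₁ = 54 ≥ 30, n₂ = 42 ≥ 30), so a z-interval for the difference of means applies.

Point estimate: x̄₁ - x̄₂ = 105 - 102 = 3

Standard error: SE = √(s₁²/n₁ + s₂²/n₂)
= √(11²/54 + 16²/42)
= √(2.240741 + 6.095238)
= 2.887210

For 98% confidence, z* = 2.326 (from standard normal table)
Margin of error: E = z* × SE = 2.326 × 2.887210 = 6.7156

Z-interval: (x̄₁ - x̄₂) ± E = 3 ± 6.7156 = (-3.7156, 9.7156)

Rounded to 2 decimal places:

(-3.72, 9.72)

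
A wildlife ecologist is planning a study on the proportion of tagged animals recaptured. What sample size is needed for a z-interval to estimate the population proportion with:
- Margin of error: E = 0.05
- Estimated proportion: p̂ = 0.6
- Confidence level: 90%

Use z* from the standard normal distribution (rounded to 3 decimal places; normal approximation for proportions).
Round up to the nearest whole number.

Using z* for proportion z-interval (normal approximation).

For 90% confidence, z* = 1.645 (from standard normal table)

Sample size formula for proportion z-interval: n = z*²p̂(1-p̂)/E²

n = 1.645² × 0.6 × 0.4 / 0.05²
  = 2.706025 × 0.24 / 0.0025
  = 259.7784

Round up to the nearest whole number: n = 260

260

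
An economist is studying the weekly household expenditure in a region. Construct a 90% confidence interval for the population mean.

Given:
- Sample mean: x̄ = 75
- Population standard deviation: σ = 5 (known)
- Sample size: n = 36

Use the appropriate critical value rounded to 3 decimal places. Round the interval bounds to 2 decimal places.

The population standard deviation σ is known, so use a z-interval (standard normal critical value).

For 90% confidence, z* = 1.645 (from standard normal table)

Standard error: SE = σ/√n = 5/√36 = 0.833333

Margin of error: E = z* × SE = 1.645 × 0.833333 = 1.3708

Z-interval: x̄ ± E = 75 ± 1.3708 = (73.6292, 76.3708)

Rounded to 2 decimal places:

(73.63, 76.37)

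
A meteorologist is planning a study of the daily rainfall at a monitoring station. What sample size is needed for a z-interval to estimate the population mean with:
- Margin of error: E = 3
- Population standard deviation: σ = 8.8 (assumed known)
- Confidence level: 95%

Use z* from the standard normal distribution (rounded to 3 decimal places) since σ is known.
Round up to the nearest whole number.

Using z* since population σ is known (z-interval formula).

For 95% confidence, z* = 1.96 (from standard normal table)

Sample size formula for z-interval: n = (z*σ/E)²

n = (1.96 × 8.8 / 3)²
  = (5.749333)²
  = 33.0548

Round up to the nearest whole number: n = 34

34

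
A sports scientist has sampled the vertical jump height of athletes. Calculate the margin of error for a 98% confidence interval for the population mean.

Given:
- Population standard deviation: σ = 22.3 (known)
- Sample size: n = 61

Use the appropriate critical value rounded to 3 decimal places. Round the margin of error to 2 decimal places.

The population standard deviation σ is known, so use the z-interval margin of error formula.

For 98% confidence, z* = 2.326 (from standard normal table)

Margin of error formula for z-interval: E = z* × σ/√n

E = 2.326 × 22.3/√61
  = 2.326 × 2.855222
  = 6.6412

Rounded to 2 decimal places:

6.64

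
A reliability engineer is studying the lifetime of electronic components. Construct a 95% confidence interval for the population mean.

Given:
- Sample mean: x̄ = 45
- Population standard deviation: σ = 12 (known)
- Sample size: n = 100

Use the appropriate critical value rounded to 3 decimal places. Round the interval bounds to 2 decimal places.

The population standard deviation σ is known, so use a z-interval (standard normal critical value).

For 95% confidence, z* = 1.96 (from standard normal table)

Standard error: SE = σ/√n = 12/√100 = 1.200000

Margin of error: E = z* × SE = 1.96 × 1.200000 = 2.3520

Z-interval: x̄ ± E = 45 ± 2.3520 = (42.6480, 47.3520)

Rounded to 2 decimal places:

(42.65, 47.35)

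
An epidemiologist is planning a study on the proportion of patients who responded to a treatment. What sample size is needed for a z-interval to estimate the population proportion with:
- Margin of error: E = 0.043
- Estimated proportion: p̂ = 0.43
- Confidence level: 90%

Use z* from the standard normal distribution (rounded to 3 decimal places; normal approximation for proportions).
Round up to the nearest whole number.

Using z* for proportion z-interval (normal approximation).

For 90% confidence, z* = 1.645 (from standard normal table)

Sample size formula for proportion z-interval: n = z*²p̂(1-p̂)/E²

n = 1.645² × 0.43 × 0.57 / 0.043²
  = 2.706025 × 0.2451 / 0.001849
  = 358.7056

Round up to the nearest whole number: n = 359

359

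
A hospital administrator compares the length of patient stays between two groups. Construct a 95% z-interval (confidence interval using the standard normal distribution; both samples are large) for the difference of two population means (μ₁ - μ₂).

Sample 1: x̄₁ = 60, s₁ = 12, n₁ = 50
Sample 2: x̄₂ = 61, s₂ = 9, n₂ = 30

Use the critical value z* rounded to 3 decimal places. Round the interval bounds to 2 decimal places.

Both samples are large (n₁ = 50 ≥ 30, n₂ = 30 ≥ 30), so a z-interval for the difference of means applies.

Point estimate: x̄₁ - x̄₂ = 60 - 61 = -1

Standard error: SE = √(s₁²/n₁ + s₂²/n₂)
= √(12²/50 + 9²/30)
= √(2.880000 + 2.700000)
= 2.362202

For 95% confidence, z* = 1.96 (from standard normal table)
Margin of error: E = z* × SE = 1.96 × 2.362202 = 4.6299

Z-interval: (x̄₁ - x̄₂) ± E = -1 ± 4.6299 = (-5.6299, 3.6299)

Rounded to 2 decimal places:

(-5.63, 3.63)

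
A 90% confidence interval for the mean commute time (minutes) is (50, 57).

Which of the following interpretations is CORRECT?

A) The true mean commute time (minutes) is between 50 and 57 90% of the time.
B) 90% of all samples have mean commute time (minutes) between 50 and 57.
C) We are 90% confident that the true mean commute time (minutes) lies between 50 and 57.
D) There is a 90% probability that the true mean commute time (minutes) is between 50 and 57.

A confidence interval represents our confidence in the procedure, not a probability statement about the parameter.

Key concept: If we repeated this sampling process many times and computed a 90% CI each time, about 90% of those intervals would contain the true population parameter.

For this specific interval (50, 57):
- Midpoint (point estimate): 53.5
- Margin of error: 3.5

The correct interpretation is the one stating confidence that the true parameter lies in the interval — option C.

C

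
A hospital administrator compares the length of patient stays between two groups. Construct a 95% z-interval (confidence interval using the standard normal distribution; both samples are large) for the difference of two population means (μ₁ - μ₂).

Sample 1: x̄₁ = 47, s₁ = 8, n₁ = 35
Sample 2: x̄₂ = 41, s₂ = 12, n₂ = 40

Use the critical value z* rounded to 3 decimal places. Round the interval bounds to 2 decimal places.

Both samples are large (n₁ = 35 ≥ 30, n₂ = 40 ≥ 30), so a z-interval for the difference of means applies.

Point estimate: x̄₁ - x̄₂ = 47 - 41 = 6

Standard error: SE = √(s₁²/n₁ + s₂²/n₂)
= √(8²/35 + 12²/40)
= √(1.828571 + 3.600000)
= 2.329929

For 95% confidence, z* = 1.96 (from standard normal table)
Margin of error: E = z* × SE = 1.96 × 2.329929 = 4.5667

Z-interval: (x̄₁ - x̄₂) ± E = 6 ± 4.5667 = (1.4333, 10.5667)

Rounded to 2 decimal places:

(1.43, 10.57)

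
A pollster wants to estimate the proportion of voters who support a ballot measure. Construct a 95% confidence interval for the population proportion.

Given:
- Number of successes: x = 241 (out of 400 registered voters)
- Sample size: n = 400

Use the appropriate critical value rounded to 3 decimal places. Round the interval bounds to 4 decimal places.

Sample proportion: p̂ = 241/400 = 0.602500

Check conditions for normal approximation:
  np̂ = 241 ≥ 10 ✓
  n(1-p̂) = 159 ≥ 10 ✓

The sample is large enough, so use a z-interval (normal approximation) for the proportion.

For 95% confidence, z* = 1.96 (from standard normal table)

Standard error: SE = √(p̂(1-p̂)/n) = √(0.602500×0.397500/400) = 0.02446905

Margin of error: E = z* × SE = 1.96 × 0.02446905 = 0.047959

Z-interval: p̂ ± E = 0.602500 ± 0.047959 = (0.554541, 0.650459)

Rounded to 4 decimal places:

(0.5545, 0.6505)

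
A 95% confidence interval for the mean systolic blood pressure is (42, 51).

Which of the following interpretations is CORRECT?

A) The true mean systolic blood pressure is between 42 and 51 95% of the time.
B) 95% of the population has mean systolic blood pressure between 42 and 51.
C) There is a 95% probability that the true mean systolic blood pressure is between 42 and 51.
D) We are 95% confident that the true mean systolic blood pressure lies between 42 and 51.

A confidence interval represents our confidence in the procedure, not a probability statement about the parameter.

Key concept: If we repeated this sampling process many times and computed a 95% CI each time, about 95% of those intervals would contain the true population parameter.

For this specific interval (42, 51):
- Midpoint (point estimate): 46.5
- Margin of error: 4.5

The correct interpretation is the one stating confidence that the true parameter lies in the interval — option D.

D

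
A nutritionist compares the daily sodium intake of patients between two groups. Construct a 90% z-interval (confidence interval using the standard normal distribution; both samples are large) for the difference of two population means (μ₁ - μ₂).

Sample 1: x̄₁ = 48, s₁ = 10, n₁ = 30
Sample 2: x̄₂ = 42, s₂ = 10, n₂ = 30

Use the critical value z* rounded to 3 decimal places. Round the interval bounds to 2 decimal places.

Both samples are large (n₁ = 30 ≥ 30, n₂ = 30 ≥ 30), so a z-interval for the difference of means applies.

Point estimate: x̄₁ - x̄₂ = 48 - 42 = 6

Standard error: SE = √(s₁²/n₁ + s₂²/n₂)
= √(10²/30 + 10²/30)
= √(3.333333 + 3.333333)
= 2.581989

For 90% confidence, z* = 1.645 (from standard normal table)
Margin of error: E = z* × SE = 1.645 × 2.581989 = 4.2474

Z-interval: (x̄₁ - x̄₂) ± E = 6 ± 4.2474 = (1.7526, 10.2474)

Rounded to 2 decimal places:

(1.75, 10.25)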